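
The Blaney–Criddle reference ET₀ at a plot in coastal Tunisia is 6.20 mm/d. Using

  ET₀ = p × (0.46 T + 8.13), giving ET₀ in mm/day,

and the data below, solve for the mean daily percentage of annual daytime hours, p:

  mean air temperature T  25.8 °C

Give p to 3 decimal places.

0.310

p = ET₀ / (0.46 T + 8.13) = 6.20 / (0.46 × 25.8 + 8.13) = 6.20 / 19.998 = 0.3100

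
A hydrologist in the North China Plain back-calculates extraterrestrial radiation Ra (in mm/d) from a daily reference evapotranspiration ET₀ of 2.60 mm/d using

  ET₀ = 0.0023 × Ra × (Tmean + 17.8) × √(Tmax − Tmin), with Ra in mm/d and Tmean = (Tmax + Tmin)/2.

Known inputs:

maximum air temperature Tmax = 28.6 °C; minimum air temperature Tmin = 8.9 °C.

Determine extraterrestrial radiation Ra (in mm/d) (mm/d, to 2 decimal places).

Tmean = 18.75 °C; √ΔT = 4.4385
Ra = ET₀ / [0.0023 × (Tmean+17.8) × √ΔT] = 2.60 / (0.0023 × 36.55 × 4.4385) = 6.968 mm/d

6.97 mm/d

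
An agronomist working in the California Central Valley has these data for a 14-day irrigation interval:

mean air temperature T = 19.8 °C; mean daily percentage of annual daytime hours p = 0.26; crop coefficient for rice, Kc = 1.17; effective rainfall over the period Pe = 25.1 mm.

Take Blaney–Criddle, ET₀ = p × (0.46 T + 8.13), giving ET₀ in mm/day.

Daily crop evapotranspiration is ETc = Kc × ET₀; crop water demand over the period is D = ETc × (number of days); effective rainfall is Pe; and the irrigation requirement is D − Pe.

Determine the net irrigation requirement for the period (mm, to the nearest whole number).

ET₀ = 0.26 × (0.46 × 19.8 + 8.13) = 0.26 × 17.238 = 4.4819 mm/d
ETc = Kc × ET₀ = 1.17 × 4.4819 = 5.2438 mm/d
Crop demand D = ETc × 14 d = 5.2438 × 14 = 73.413 mm
D − Pe = 73.413 − 25.1 = 48.313 mm

48 mm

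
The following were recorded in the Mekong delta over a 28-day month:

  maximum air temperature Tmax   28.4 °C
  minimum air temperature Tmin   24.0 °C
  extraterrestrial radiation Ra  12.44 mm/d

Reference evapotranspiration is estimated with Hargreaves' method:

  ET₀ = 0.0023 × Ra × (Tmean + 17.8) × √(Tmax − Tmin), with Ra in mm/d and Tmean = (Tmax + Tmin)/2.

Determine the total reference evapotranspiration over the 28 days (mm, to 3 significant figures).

73.9 mm

Tmean = (28.4 + 24.0)/2 = 26.20 °C
ET₀ = 0.0023 × 12.44 × (26.20 + 17.8) × √4.4 = 0.0023 × 12.44 × 44.00 × 2.0976 = 2.6407 mm/d
Over 28 days: 2.6407 × 28 = 73.940 mm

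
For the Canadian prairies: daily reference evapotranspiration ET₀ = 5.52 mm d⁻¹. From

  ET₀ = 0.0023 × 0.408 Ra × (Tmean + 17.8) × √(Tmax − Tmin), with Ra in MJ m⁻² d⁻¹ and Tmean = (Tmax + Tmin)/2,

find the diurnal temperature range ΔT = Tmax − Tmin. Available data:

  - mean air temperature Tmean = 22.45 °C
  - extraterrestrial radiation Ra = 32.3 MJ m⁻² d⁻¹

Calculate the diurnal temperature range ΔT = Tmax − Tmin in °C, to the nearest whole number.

√ΔT = ET₀ / [0.0023 × 0.408 × Ra × (Tmean+17.8)] = 5.52 / (0.0023 × 13.1784 × 40.25) = 4.5246
ΔT = 4.5246² = 20.472 °C

20 °C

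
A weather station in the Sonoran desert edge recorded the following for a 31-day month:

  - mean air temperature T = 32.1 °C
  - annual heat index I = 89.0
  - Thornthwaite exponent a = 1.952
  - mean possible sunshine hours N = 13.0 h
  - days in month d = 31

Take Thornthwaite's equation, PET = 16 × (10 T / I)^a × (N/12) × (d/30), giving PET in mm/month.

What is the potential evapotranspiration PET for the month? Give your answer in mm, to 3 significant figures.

10T/I = 10 × 32.1 / 89.0 = 3.6067
(10T/I)^a = 3.6067^1.952 = 12.2315
Uncorrected PET = 16 × 12.2315 = 195.704 mm
Correction = (N/12)(d/30) = (13.0/12)(31/30) = 1.1194
PET = 195.704 × 1.1194 = 219.071 mm/month

219 mm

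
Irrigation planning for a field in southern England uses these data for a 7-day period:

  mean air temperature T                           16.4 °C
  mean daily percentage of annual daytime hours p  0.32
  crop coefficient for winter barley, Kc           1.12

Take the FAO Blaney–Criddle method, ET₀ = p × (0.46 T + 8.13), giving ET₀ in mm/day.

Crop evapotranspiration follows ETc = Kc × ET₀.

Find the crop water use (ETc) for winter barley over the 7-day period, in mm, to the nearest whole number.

ET₀ = 0.32 × (0.46 × 16.4 + 8.13) = 0.32 × 15.674 = 5.0157 mm/d
ETc = Kc × ET₀ = 1.12 × 5.0157 = 5.6176 mm/d
Over 7 days: 5.6176 × 7 = 39.323 mm

39 mm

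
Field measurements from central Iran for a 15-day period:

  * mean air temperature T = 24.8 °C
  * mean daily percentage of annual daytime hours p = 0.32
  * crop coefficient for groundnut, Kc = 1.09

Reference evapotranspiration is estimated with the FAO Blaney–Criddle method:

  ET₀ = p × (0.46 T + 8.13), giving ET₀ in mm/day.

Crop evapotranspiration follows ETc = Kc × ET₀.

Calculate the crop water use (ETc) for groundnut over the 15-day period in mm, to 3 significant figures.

102 mm

ET₀ = 0.32 × (0.46 × 24.8 + 8.13) = 0.32 × 19.538 = 6.2522 mm/d
ETc = Kc × ET₀ = 1.09 × 6.2522 = 6.8149 mm/d
Over 15 days: 6.8149 × 15 = 102.224 mm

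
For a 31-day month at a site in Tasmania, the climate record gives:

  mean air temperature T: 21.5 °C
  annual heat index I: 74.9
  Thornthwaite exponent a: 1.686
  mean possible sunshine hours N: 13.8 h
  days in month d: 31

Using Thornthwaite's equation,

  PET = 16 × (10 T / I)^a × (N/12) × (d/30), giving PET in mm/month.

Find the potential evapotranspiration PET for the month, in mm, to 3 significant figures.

10T/I = 10 × 21.5 / 74.9 = 2.8705
(10T/I)^a = 2.8705^1.686 = 5.9172
Uncorrected PET = 16 × 5.9172 = 94.675 mm
Correction = (N/12)(d/30) = (13.8/12)(31/30) = 1.1883
PET = 94.675 × 1.1883 = 112.502 mm/month

113 mm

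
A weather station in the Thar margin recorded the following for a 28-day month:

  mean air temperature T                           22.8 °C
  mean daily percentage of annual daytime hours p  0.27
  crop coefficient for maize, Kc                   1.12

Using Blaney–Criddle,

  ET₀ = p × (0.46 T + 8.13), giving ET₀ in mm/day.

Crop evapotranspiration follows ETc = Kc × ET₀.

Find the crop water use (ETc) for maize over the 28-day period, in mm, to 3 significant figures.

ET₀ = 0.27 × (0.46 × 22.8 + 8.13) = 0.27 × 18.618 = 5.0269 mm/d
ETc = Kc × ET₀ = 1.12 × 5.0269 = 5.6301 mm/d
Over 28 days: 5.6301 × 28 = 157.643 mm

158 mm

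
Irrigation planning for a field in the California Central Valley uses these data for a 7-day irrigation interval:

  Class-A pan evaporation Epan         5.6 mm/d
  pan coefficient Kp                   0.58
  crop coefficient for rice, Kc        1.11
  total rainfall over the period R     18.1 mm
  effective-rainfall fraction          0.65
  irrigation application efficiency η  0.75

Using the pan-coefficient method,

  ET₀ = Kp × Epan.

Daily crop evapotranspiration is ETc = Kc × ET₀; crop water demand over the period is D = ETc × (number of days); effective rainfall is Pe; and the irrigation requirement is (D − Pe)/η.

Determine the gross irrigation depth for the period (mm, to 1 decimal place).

ET₀ = 0.58 × 5.6 = 3.2480 mm/d
ETc = Kc × ET₀ = 1.11 × 3.2480 = 3.6053 mm/d
Crop demand D = ETc × 7 d = 3.6053 × 7 = 25.237 mm
Pe = 0.65 × 18.1 = 11.765 mm
D − Pe = 25.237 − 11.765 = 13.472 mm
Gross irrigation = 13.472 / 0.75 = 17.963 mm

18.0 mm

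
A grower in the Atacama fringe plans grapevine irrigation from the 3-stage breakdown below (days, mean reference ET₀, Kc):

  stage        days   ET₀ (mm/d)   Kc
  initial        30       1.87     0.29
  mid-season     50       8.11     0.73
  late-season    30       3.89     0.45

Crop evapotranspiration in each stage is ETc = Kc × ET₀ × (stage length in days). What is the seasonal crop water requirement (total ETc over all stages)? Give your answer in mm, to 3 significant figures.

365 mm

initial: 0.29 × 1.87 × 30 = 16.27 mm
mid-season: 0.73 × 8.11 × 50 = 296.02 mm
late-season: 0.45 × 3.89 × 30 = 52.52 mm
Seasonal total = 364.81 mm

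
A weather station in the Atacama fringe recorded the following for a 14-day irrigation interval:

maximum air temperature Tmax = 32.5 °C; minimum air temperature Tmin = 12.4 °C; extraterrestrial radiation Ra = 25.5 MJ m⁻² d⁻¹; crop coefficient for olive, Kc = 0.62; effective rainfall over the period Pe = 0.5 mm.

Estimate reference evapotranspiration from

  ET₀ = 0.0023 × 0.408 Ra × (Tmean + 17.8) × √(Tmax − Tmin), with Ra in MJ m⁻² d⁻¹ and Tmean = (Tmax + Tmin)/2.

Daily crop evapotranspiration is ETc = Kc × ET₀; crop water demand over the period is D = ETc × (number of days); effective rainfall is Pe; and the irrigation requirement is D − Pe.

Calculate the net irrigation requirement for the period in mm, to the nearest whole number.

Tmean = (32.5 + 12.4)/2 = 22.45 °C
0.408 Ra = 0.408 × 25.5 = 10.4040 mm/d equivalent
ET₀ = 0.0023 × 10.4040 × (22.45 + 17.8) × √20.1 = 0.0023 × 10.4040 × 40.25 × 4.4833 = 4.3181 mm/d
ETc = Kc × ET₀ = 0.62 × 4.3181 = 2.6772 mm/d
Crop demand D = ETc × 14 d = 2.6772 × 14 = 37.481 mm
D − Pe = 37.481 − 0.5 = 36.981 mm

37 mm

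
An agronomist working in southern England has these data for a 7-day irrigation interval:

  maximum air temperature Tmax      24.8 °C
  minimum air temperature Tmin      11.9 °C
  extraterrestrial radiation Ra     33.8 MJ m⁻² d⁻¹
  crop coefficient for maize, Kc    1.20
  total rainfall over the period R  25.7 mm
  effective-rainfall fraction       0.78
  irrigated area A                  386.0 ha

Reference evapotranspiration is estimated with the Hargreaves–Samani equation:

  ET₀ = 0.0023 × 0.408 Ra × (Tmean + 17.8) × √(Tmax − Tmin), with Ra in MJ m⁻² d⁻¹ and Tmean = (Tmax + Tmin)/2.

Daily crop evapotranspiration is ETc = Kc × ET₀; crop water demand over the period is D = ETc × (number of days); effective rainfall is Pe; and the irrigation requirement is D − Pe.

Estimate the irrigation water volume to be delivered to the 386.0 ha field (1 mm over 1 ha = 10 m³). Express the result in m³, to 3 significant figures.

Tmean = (24.8 + 11.9)/2 = 18.35 °C
0.408 Ra = 0.408 × 33.8 = 13.7904 mm/d equivalent
ET₀ = 0.0023 × 13.7904 × (18.35 + 17.8) × √12.9 = 0.0023 × 13.7904 × 36.15 × 3.5917 = 4.1183 mm/d
ETc = Kc × ET₀ = 1.20 × 4.1183 = 4.9420 mm/d
Crop demand D = ETc × 7 d = 4.9420 × 7 = 34.594 mm
Pe = 0.78 × 25.7 = 20.046 mm
D − Pe = 34.594 − 20.046 = 14.548 mm
Volume = 14.548 mm × 386.0 ha × 10 = 56155.3 m³

56200 m³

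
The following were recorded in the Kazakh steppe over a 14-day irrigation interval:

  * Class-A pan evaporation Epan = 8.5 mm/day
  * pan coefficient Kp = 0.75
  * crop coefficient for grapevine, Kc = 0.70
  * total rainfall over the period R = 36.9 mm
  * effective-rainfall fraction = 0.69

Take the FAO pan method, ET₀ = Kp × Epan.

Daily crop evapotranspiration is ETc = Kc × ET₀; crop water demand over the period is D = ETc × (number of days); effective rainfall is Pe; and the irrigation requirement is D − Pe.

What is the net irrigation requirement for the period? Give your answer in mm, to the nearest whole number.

37 mm

ET₀ = 0.75 × 8.5 = 6.3750 mm/d
ETc = Kc × ET₀ = 0.70 × 6.3750 = 4.4625 mm/d
Crop demand D = ETc × 14 d = 4.4625 × 14 = 62.475 mm
Pe = 0.69 × 36.9 = 25.461 mm
D − Pe = 62.475 − 25.461 = 37.014 mm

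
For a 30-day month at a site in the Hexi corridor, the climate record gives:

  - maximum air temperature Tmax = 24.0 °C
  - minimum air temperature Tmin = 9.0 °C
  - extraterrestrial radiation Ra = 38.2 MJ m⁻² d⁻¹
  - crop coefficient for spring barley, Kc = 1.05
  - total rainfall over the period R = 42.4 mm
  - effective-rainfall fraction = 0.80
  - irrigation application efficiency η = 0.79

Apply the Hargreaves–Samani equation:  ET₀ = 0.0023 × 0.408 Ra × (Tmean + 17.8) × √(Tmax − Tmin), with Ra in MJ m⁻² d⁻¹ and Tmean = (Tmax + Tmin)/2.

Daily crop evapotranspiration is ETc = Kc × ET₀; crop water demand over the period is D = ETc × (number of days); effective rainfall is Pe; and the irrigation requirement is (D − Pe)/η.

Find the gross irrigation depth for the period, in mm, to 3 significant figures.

147 mm

Tmean = (24.0 + 9.0)/2 = 16.50 °C
0.408 Ra = 0.408 × 38.2 = 15.5856 mm/d equivalent
ET₀ = 0.0023 × 15.5856 × (16.50 + 17.8) × √15.0 = 0.0023 × 15.5856 × 34.30 × 3.8730 = 4.7620 mm/d
ETc = Kc × ET₀ = 1.05 × 4.7620 = 5.0001 mm/d
Crop demand D = ETc × 30 d = 5.0001 × 30 = 150.003 mm
Pe = 0.80 × 42.4 = 33.920 mm
D − Pe = 150.003 − 33.920 = 116.083 mm
Gross irrigation = 116.083 / 0.79 = 146.941 mm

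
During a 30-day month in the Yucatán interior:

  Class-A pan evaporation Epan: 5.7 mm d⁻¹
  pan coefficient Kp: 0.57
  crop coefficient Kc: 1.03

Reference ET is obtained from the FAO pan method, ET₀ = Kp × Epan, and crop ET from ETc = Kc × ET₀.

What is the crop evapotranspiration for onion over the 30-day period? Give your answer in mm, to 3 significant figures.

ET₀ = 0.57 × 5.7 = 3.2490 mm/d
ETc = Kc × ET₀ = 1.03 × 3.2490 = 3.3465 mm/d
Over 30 days: 3.3465 × 30 = 100.395 mm

100 mm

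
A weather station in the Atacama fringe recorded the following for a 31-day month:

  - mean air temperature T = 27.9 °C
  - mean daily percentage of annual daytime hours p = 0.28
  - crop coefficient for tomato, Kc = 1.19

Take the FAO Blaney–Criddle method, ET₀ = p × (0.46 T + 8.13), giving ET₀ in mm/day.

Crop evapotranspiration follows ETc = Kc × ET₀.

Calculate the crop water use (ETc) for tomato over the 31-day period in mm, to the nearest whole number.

217 mm

ET₀ = 0.28 × (0.46 × 27.9 + 8.13) = 0.28 × 20.964 = 5.8699 mm/d
ETc = Kc × ET₀ = 1.19 × 5.8699 = 6.9852 mm/d
Over 31 days: 6.9852 × 31 = 216.541 mm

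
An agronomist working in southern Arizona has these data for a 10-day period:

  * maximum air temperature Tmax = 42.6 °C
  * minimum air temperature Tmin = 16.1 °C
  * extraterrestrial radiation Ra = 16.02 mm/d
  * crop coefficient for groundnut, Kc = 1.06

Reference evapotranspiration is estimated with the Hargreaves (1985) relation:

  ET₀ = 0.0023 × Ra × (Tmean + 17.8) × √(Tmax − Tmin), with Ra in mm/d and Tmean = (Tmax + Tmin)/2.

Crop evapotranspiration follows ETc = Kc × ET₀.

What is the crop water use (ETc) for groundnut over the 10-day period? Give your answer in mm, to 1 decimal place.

94.8 mm

Tmean = (42.6 + 16.1)/2 = 29.35 °C
ET₀ = 0.0023 × 16.02 × (29.35 + 17.8) × √26.5 = 0.0023 × 16.02 × 47.15 × 5.1478 = 8.9432 mm/d
ETc = Kc × ET₀ = 1.06 × 8.9432 = 9.4798 mm/d
Over 10 days: 9.4798 × 10 = 94.798 mm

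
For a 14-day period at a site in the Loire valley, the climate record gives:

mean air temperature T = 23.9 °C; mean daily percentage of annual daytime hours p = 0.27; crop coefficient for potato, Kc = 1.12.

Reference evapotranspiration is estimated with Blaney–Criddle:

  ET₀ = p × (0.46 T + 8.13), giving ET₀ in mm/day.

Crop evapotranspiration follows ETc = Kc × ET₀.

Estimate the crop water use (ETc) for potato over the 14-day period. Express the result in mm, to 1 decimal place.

81.0 mm

ET₀ = 0.27 × (0.46 × 23.9 + 8.13) = 0.27 × 19.124 = 5.1635 mm/d
ETc = Kc × ET₀ = 1.12 × 5.1635 = 5.7831 mm/d
Over 14 days: 5.7831 × 14 = 80.963 mm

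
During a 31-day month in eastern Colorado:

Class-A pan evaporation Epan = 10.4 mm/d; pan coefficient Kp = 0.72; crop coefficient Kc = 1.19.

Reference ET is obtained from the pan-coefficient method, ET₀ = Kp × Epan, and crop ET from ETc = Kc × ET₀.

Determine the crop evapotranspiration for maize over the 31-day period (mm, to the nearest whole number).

276 mm

ET₀ = 0.72 × 10.4 = 7.4880 mm/d
ETc = Kc × ET₀ = 1.19 × 7.4880 = 8.9107 mm/d
Over 31 days: 8.9107 × 31 = 276.232 mm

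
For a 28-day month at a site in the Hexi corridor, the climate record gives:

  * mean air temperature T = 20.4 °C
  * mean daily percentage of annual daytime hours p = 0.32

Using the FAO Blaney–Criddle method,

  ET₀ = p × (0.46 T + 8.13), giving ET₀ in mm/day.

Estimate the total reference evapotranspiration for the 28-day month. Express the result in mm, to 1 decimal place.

156.9 mm

ET₀ = 0.32 × (0.46 × 20.4 + 8.13) = 0.32 × 17.514 = 5.6045 mm/d
Monthly total = 5.6045 × 28 = 156.926 mm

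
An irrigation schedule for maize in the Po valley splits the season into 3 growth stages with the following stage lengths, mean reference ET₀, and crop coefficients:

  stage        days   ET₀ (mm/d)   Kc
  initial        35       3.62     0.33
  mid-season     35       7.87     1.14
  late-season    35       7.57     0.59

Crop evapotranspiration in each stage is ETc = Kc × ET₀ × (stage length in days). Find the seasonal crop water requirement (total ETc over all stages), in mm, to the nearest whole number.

512 mm

initial: 0.33 × 3.62 × 35 = 41.81 mm
mid-season: 1.14 × 7.87 × 35 = 314.01 mm
late-season: 0.59 × 7.57 × 35 = 156.32 mm
Seasonal total = 512.14 mm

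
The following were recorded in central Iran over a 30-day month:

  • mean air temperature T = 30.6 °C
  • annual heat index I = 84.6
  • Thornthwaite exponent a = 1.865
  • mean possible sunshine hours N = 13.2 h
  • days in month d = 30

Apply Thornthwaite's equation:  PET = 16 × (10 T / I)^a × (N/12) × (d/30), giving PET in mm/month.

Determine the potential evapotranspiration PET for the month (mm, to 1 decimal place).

10T/I = 10 × 30.6 / 84.6 = 3.6170
(10T/I)^a = 3.6170^1.865 = 10.9982
Uncorrected PET = 16 × 10.9982 = 175.971 mm
Correction = (N/12)(d/30) = (13.2/12)(30/30) = 1.1000
PET = 175.971 × 1.1000 = 193.568 mm/month

193.6 mm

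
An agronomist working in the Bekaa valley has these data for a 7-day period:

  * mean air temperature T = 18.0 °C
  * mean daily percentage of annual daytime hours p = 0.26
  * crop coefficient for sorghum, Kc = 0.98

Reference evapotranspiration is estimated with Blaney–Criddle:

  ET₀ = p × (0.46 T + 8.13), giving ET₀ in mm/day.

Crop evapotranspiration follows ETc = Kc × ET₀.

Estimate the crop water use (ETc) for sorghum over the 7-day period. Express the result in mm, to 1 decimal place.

29.3 mm

ET₀ = 0.26 × (0.46 × 18.0 + 8.13) = 0.26 × 16.410 = 4.2666 mm/d
ETc = Kc × ET₀ = 0.98 × 4.2666 = 4.1813 mm/d
Over 7 days: 4.1813 × 7 = 29.269 mm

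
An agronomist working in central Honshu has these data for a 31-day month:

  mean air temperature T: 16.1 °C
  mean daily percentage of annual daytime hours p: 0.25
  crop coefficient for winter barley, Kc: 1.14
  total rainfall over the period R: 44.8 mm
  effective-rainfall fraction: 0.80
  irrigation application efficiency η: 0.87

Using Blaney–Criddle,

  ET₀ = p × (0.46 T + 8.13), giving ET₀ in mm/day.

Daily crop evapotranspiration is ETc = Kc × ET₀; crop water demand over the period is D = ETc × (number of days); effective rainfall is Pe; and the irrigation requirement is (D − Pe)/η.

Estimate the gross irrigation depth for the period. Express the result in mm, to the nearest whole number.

ET₀ = 0.25 × (0.46 × 16.1 + 8.13) = 0.25 × 15.536 = 3.8840 mm/d
ETc = Kc × ET₀ = 1.14 × 3.8840 = 4.4278 mm/d
Crop demand D = ETc × 31 d = 4.4278 × 31 = 137.262 mm
Pe = 0.80 × 44.8 = 35.840 mm
D − Pe = 137.262 − 35.840 = 101.422 mm
Gross irrigation = 101.422 / 0.87 = 116.577 mm

117 mm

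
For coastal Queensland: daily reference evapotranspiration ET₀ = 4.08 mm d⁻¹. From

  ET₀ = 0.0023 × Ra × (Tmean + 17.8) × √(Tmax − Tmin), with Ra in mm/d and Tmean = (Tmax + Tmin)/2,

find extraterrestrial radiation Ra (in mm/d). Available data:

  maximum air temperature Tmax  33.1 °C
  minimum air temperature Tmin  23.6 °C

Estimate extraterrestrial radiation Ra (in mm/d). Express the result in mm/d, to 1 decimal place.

Tmean = 28.35 °C; √ΔT = 3.0822
Ra = ET₀ / [0.0023 × (Tmean+17.8) × √ΔT] = 4.08 / (0.0023 × 46.15 × 3.0822) = 12.471 mm/d

12.5 mm/d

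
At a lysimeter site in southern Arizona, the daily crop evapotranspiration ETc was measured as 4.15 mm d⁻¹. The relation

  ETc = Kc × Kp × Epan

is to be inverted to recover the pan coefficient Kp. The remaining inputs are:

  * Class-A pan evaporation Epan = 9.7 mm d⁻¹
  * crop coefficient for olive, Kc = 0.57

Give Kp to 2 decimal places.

ETc = Kc × Kp × Epan  ⇒  Kp = ETc / (Kc × Epan)
Kp = 4.15 / (0.57 × 9.7) = 4.15 / 5.529 = 0.7506

0.75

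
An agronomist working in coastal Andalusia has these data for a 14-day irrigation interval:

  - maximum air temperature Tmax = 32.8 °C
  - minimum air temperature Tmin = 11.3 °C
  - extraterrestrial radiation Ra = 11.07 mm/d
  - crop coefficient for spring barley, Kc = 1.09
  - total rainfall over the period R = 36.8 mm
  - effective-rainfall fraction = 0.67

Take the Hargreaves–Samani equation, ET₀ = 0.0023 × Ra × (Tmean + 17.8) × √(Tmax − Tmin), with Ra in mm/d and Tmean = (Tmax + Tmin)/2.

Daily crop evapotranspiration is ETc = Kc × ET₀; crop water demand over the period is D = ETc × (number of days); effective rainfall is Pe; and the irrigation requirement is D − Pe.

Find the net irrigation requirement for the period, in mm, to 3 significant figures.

Tmean = (32.8 + 11.3)/2 = 22.05 °C
ET₀ = 0.0023 × 11.07 × (22.05 + 17.8) × √21.5 = 0.0023 × 11.07 × 39.85 × 4.6368 = 4.7046 mm/d
ETc = Kc × ET₀ = 1.09 × 4.7046 = 5.1280 mm/d
Crop demand D = ETc × 14 d = 5.1280 × 14 = 71.792 mm
Pe = 0.67 × 36.8 = 24.656 mm
D − Pe = 71.792 − 24.656 = 47.136 mm

47.1 mm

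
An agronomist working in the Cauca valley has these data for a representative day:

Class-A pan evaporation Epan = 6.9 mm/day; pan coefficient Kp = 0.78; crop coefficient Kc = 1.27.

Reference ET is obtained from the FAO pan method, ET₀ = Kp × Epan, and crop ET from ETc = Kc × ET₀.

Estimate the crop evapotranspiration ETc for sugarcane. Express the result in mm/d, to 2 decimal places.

ET₀ = 0.78 × 6.9 = 5.3820 mm/d
ETc = Kc × ET₀ = 1.27 × 5.3820 = 6.8351 mm/d

6.84 mm/d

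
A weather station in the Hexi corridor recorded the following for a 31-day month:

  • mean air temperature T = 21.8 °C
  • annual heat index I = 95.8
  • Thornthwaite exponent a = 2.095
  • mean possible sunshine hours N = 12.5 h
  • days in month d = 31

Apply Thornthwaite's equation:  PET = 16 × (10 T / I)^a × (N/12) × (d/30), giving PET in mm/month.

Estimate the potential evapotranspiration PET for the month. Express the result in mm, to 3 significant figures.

96.4 mm

10T/I = 10 × 21.8 / 95.8 = 2.2756
(10T/I)^a = 2.2756^2.095 = 5.5991
Uncorrected PET = 16 × 5.5991 = 89.586 mm
Correction = (N/12)(d/30) = (12.5/12)(31/30) = 1.0764
PET = 89.586 × 1.0764 = 96.430 mm/month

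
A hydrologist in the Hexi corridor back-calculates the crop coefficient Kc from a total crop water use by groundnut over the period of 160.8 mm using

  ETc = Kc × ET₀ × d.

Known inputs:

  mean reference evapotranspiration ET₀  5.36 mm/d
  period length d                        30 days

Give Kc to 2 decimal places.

ETc = Kc × ET₀ × d  ⇒  Kc = ETc / (ET₀ × d)
Kc = 160.8 / (5.36 × 30) = 160.8 / 160.80 = 1.0000

1.00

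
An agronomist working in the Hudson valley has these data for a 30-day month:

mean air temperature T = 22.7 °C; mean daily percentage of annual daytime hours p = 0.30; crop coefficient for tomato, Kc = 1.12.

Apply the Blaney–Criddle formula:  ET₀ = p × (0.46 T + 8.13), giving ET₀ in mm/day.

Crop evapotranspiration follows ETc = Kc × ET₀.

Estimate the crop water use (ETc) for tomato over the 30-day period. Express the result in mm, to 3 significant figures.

187 mm

ET₀ = 0.30 × (0.46 × 22.7 + 8.13) = 0.30 × 18.572 = 5.5716 mm/d
ETc = Kc × ET₀ = 1.12 × 5.5716 = 6.2402 mm/d
Over 30 days: 6.2402 × 30 = 187.206 mm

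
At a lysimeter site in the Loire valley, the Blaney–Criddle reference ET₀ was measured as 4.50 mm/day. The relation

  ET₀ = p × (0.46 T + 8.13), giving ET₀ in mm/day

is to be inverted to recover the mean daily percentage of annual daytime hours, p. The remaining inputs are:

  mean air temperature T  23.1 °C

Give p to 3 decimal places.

0.240

p = ET₀ / (0.46 T + 8.13) = 4.50 / (0.46 × 23.1 + 8.13) = 4.50 / 18.756 = 0.2399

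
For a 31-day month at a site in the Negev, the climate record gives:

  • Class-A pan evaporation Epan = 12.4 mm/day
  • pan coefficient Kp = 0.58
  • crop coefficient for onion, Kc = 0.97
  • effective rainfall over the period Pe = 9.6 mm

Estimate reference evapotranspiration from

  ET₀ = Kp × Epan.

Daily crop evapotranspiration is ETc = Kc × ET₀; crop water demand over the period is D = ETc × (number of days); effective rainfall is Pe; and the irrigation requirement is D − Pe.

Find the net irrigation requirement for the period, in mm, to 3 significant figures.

ET₀ = 0.58 × 12.4 = 7.1920 mm/d
ETc = Kc × ET₀ = 0.97 × 7.1920 = 6.9762 mm/d
Crop demand D = ETc × 31 d = 6.9762 × 31 = 216.262 mm
D − Pe = 216.262 − 9.6 = 206.662 mm

207 mm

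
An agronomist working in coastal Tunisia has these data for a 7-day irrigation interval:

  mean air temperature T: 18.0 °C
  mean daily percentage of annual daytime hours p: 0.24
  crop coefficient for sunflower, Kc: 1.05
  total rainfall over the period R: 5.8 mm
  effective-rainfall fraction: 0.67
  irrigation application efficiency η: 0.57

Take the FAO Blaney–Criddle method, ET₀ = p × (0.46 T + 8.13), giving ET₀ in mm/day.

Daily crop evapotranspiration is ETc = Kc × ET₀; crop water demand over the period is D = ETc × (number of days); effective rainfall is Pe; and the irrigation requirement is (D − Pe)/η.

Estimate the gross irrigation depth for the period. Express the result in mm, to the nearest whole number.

ET₀ = 0.24 × (0.46 × 18.0 + 8.13) = 0.24 × 16.410 = 3.9384 mm/d
ETc = Kc × ET₀ = 1.05 × 3.9384 = 4.1353 mm/d
Crop demand D = ETc × 7 d = 4.1353 × 7 = 28.947 mm
Pe = 0.67 × 5.8 = 3.886 mm
D − Pe = 28.947 − 3.886 = 25.061 mm
Gross irrigation = 25.061 / 0.57 = 43.967 mm

44 mm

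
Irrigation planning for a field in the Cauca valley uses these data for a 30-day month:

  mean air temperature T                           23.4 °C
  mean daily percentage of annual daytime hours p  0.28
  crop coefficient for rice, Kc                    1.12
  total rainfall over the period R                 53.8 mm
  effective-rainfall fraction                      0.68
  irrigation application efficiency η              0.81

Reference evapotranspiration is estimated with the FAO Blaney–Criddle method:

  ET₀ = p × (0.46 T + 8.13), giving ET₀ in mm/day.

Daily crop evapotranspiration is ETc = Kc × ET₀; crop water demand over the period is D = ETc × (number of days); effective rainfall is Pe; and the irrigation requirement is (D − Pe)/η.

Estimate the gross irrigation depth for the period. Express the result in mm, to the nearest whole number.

ET₀ = 0.28 × (0.46 × 23.4 + 8.13) = 0.28 × 18.894 = 5.2903 mm/d
ETc = Kc × ET₀ = 1.12 × 5.2903 = 5.9251 mm/d
Crop demand D = ETc × 30 d = 5.9251 × 30 = 177.753 mm
Pe = 0.68 × 53.8 = 36.584 mm
D − Pe = 177.753 − 36.584 = 141.169 mm
Gross irrigation = 141.169 / 0.81 = 174.283 mm

174 mm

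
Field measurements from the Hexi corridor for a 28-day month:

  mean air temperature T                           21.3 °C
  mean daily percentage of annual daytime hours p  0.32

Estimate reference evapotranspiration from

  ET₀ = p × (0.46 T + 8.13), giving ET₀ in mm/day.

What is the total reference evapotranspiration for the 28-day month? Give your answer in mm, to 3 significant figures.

ET₀ = 0.32 × (0.46 × 21.3 + 8.13) = 0.32 × 17.928 = 5.7370 mm/d
Monthly total = 5.7370 × 28 = 160.636 mm

161 mm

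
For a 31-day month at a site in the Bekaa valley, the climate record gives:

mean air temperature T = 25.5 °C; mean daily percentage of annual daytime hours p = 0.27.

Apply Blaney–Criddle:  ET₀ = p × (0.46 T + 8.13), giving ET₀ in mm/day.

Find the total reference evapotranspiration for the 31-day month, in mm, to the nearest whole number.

166 mm

ET₀ = 0.27 × (0.46 × 25.5 + 8.13) = 0.27 × 19.860 = 5.3622 mm/d
Monthly total = 5.3622 × 31 = 166.228 mm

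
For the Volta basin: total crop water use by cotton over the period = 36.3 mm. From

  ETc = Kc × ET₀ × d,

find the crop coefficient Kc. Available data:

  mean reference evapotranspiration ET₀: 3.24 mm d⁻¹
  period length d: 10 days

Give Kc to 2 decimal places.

1.12

ETc = Kc × ET₀ × d  ⇒  Kc = ETc / (ET₀ × d)
Kc = 36.3 / (3.24 × 10) = 36.3 / 32.40 = 1.1204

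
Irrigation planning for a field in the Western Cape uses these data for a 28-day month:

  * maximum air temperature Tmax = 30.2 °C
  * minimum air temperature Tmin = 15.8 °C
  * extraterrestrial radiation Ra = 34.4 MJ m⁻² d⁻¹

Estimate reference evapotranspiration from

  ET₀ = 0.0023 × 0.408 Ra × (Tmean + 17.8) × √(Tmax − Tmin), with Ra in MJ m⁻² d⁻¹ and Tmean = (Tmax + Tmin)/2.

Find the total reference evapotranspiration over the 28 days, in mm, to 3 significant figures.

Tmean = (30.2 + 15.8)/2 = 23.00 °C
0.408 Ra = 0.408 × 34.4 = 14.0352 mm/d equivalent
ET₀ = 0.0023 × 14.0352 × (23.00 + 17.8) × √14.4 = 0.0023 × 14.0352 × 40.80 × 3.7947 = 4.9979 mm/d
Over 28 days: 4.9979 × 28 = 139.941 mm

140 mm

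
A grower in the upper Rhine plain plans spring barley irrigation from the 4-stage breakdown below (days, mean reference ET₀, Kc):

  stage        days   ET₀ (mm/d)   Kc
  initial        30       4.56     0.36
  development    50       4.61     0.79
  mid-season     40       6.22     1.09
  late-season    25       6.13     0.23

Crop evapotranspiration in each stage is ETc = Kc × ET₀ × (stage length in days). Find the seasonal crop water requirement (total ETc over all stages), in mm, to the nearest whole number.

538 mm

initial: 0.36 × 4.56 × 30 = 49.25 mm
development: 0.79 × 4.61 × 50 = 182.10 mm
mid-season: 1.09 × 6.22 × 40 = 271.19 mm
late-season: 0.23 × 6.13 × 25 = 35.25 mm
Seasonal total = 537.79 mm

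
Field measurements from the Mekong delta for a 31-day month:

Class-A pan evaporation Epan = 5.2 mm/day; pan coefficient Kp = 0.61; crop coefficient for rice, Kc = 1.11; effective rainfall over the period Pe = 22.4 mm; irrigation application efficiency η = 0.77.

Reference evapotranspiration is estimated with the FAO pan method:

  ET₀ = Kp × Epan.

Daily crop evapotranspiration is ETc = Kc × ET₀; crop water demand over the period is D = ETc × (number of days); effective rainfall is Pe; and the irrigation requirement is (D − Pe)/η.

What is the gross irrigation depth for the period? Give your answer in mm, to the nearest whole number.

113 mm

ET₀ = 0.61 × 5.2 = 3.1720 mm/d
ETc = Kc × ET₀ = 1.11 × 3.1720 = 3.5209 mm/d
Crop demand D = ETc × 31 d = 3.5209 × 31 = 109.148 mm
D − Pe = 109.148 − 22.4 = 86.748 mm
Gross irrigation = 86.748 / 0.77 = 112.660 mm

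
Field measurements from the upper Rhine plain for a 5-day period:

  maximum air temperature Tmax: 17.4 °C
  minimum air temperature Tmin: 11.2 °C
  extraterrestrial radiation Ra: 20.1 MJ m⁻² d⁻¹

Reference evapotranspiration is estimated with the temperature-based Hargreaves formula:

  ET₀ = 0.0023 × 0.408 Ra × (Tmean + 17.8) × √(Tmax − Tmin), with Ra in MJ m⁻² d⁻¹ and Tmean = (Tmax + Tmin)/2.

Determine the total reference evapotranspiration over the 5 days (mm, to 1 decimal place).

Tmean = (17.4 + 11.2)/2 = 14.30 °C
0.408 Ra = 0.408 × 20.1 = 8.2008 mm/d equivalent
ET₀ = 0.0023 × 8.2008 × (14.30 + 17.8) × √6.2 = 0.0023 × 8.2008 × 32.10 × 2.4900 = 1.5076 mm/d
Over 5 days: 1.5076 × 5 = 7.538 mm

7.5 mm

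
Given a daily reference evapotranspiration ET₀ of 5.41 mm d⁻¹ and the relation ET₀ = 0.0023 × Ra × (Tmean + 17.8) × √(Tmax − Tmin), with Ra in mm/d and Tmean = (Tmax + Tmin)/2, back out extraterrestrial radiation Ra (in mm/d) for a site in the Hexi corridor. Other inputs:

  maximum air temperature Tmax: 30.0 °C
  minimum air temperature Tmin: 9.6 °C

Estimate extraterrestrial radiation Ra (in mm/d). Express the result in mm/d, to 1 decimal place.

13.9 mm/d

Tmean = 19.80 °C; √ΔT = 4.5166
Ra = ET₀ / [0.0023 × (Tmean+17.8) × √ΔT] = 5.41 / (0.0023 × 37.60 × 4.5166) = 13.851 mm/d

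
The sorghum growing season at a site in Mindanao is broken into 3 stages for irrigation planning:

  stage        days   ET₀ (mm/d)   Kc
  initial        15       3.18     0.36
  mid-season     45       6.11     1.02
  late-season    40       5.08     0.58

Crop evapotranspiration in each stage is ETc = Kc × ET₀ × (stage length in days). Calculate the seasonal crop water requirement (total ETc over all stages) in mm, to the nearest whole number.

415 mm

initial: 0.36 × 3.18 × 15 = 17.17 mm
mid-season: 1.02 × 6.11 × 45 = 280.45 mm
late-season: 0.58 × 5.08 × 40 = 117.86 mm
Seasonal total = 415.48 mm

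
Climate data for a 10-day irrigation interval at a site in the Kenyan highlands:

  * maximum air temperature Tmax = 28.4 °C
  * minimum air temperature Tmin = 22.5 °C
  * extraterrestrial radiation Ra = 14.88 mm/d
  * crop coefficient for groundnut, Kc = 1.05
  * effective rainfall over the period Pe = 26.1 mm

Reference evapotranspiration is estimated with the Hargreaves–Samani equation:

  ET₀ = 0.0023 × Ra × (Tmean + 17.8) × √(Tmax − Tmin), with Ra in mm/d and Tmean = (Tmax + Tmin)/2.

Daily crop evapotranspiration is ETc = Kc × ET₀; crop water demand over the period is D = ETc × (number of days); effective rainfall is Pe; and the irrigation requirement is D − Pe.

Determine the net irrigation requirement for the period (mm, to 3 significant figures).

11.7 mm

Tmean = (28.4 + 22.5)/2 = 25.45 °C
ET₀ = 0.0023 × 14.88 × (25.45 + 17.8) × √5.9 = 0.0023 × 14.88 × 43.25 × 2.4290 = 3.5954 mm/d
ETc = Kc × ET₀ = 1.05 × 3.5954 = 3.7752 mm/d
Crop demand D = ETc × 10 d = 3.7752 × 10 = 37.752 mm
D − Pe = 37.752 − 26.1 = 11.652 mm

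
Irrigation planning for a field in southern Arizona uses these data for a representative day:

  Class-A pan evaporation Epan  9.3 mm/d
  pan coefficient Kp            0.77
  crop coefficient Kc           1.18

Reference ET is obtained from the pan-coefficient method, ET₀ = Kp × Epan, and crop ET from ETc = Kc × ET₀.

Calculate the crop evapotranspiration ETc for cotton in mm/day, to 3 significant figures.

8.45 mm/day

ET₀ = 0.77 × 9.3 = 7.1610 mm/d
ETc = Kc × ET₀ = 1.18 × 7.1610 = 8.4500 mm/d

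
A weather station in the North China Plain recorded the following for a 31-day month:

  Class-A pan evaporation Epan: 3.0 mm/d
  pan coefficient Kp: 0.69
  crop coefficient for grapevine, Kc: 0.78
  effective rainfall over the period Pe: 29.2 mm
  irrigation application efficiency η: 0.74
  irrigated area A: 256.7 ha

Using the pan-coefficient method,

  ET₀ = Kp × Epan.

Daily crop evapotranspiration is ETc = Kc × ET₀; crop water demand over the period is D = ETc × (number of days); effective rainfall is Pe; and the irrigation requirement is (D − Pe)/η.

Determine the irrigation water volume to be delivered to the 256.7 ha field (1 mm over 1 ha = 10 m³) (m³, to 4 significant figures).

ET₀ = 0.69 × 3.0 = 2.0700 mm/d
ETc = Kc × ET₀ = 0.78 × 2.0700 = 1.6146 mm/d
Crop demand D = ETc × 31 d = 1.6146 × 31 = 50.053 mm
D − Pe = 50.053 − 29.2 = 20.853 mm
Gross irrigation = 20.853 / 0.74 = 28.180 mm
Volume = 28.180 mm × 256.7 ha × 10 = 72338.1 m³

72340 m³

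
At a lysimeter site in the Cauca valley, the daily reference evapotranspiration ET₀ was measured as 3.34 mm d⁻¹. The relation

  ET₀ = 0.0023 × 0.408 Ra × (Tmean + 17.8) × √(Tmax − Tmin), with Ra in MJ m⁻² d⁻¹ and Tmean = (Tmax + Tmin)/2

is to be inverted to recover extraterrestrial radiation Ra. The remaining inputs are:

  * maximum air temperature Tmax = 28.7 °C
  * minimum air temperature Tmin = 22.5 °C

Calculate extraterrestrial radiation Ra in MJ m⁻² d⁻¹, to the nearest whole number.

33 MJ m⁻² d⁻¹

Tmean = (28.7+22.5)/2 = 25.60 °C; ΔT = 6.2
Ra = ET₀ / [0.0023 × 0.408 × (Tmean+17.8) × √ΔT]
   = 3.34 / (0.0023 × 0.408 × 43.40 × 2.4900) = 32.936 MJ m⁻² d⁻¹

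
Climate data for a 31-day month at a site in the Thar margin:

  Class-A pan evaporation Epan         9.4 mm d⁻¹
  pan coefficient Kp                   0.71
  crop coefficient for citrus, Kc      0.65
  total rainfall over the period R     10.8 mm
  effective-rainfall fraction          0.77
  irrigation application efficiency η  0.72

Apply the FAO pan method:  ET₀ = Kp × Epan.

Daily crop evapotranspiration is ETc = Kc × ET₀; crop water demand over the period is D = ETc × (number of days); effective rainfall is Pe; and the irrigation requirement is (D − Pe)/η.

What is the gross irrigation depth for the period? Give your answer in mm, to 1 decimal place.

ET₀ = 0.71 × 9.4 = 6.6740 mm/d
ETc = Kc × ET₀ = 0.65 × 6.6740 = 4.3381 mm/d
Crop demand D = ETc × 31 d = 4.3381 × 31 = 134.481 mm
Pe = 0.77 × 10.8 = 8.316 mm
D − Pe = 134.481 − 8.316 = 126.165 mm
Gross irrigation = 126.165 / 0.72 = 175.229 mm

175.2 mm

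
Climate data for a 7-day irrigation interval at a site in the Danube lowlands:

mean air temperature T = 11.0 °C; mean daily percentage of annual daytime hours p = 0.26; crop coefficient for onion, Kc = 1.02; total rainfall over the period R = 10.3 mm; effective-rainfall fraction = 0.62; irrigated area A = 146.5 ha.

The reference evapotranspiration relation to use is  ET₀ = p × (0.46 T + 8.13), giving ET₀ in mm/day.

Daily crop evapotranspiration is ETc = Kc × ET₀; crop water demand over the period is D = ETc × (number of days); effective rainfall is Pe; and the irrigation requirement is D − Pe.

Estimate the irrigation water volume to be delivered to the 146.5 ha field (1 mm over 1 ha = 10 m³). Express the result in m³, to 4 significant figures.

ET₀ = 0.26 × (0.46 × 11.0 + 8.13) = 0.26 × 13.190 = 3.4294 mm/d
ETc = Kc × ET₀ = 1.02 × 3.4294 = 3.4980 mm/d
Crop demand D = ETc × 7 d = 3.4980 × 7 = 24.486 mm
Pe = 0.62 × 10.3 = 6.386 mm
D − Pe = 24.486 − 6.386 = 18.100 mm
Volume = 18.100 mm × 146.5 ha × 10 = 26516.5 m³

26520 m³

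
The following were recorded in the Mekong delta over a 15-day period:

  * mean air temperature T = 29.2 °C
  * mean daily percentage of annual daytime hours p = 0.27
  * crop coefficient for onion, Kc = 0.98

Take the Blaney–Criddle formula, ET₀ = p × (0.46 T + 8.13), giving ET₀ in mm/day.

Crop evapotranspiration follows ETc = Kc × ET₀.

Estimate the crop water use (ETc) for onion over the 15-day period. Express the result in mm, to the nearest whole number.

86 mm

ET₀ = 0.27 × (0.46 × 29.2 + 8.13) = 0.27 × 21.562 = 5.8217 mm/d
ETc = Kc × ET₀ = 0.98 × 5.8217 = 5.7053 mm/d
Over 15 days: 5.7053 × 15 = 85.580 mm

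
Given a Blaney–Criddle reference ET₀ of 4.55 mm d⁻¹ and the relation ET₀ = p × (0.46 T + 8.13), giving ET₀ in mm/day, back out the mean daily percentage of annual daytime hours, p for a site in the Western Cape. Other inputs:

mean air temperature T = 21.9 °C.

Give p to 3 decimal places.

p = ET₀ / (0.46 T + 8.13) = 4.55 / (0.46 × 21.9 + 8.13) = 4.55 / 18.204 = 0.2499

0.250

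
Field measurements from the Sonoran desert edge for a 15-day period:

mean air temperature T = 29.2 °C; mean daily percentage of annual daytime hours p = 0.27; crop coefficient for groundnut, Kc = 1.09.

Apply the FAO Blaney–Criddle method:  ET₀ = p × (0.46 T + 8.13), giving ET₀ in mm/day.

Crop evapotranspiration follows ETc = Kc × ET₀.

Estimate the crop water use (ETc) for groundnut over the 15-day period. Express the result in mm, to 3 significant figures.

95.2 mm

ET₀ = 0.27 × (0.46 × 29.2 + 8.13) = 0.27 × 21.562 = 5.8217 mm/d
ETc = Kc × ET₀ = 1.09 × 5.8217 = 6.3457 mm/d
Over 15 days: 6.3457 × 15 = 95.186 mm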